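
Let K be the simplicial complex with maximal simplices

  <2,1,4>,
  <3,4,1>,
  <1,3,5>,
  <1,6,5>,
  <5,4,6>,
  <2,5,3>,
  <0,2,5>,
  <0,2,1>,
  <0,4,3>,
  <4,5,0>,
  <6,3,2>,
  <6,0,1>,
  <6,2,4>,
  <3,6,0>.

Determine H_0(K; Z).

H_0 = Z.

We work with the vertex ordering 0 < 1 < 2 < 3 < 4 < 5 < 6. The simplices of K, each written with vertices in increasing order, are:

  0-simplices (7): [0], [1], [2], [3], [4], [5], [6]
  1-simplices (21): [0,1], [0,2], [0,3], [0,4], [0,5], [0,6], [1,2], [1,3], [1,4], [1,5], [1,6], [2,3], [2,4], [2,5], [2,6], [3,4], [3,5], [3,6], [4,5], [4,6], [5,6]
  2-simplices (14): [0,1,2], [0,1,6], [0,2,5], [0,3,4], [0,3,6], [0,4,5], [1,2,4], [1,3,4], [1,3,5], [1,5,6], [2,3,5], [2,3,6], [2,4,6], [4,5,6]

so the chain groups are C_0 ≅ Z^7, C_1 ≅ Z^21, C_2 ≅ Z^14.

The boundary map ∂_1: C_1 → C_0 sends each edge [p,q] (with p < q) to q − p.
This gives a 7×21 integer matrix of rank 6; reducing to Smith normal form yields diagonal entries (1,1,1,1,1,1).

Boundary ∂_2: C_2 → C_1 sends each 2-simplex [p,q,r] to [q,r] − [p,r] + [p,q]. For instance
  ∂[1,5,6] = [5,6] − [1,6] + [1,5],
  ∂[4,5,6] = [5,6] − [4,6] + [4,5].
As a 21×14 matrix over Z this has rank 13, with invariant factors (1,1,1,1,1,1,1,1,1,1,1,1,1).

Now H_k = ker ∂_k / im ∂_{k+1}, so:

  H_0: rank C_0 − rank ∂_1 = 7 − 6 = 1, and the invariant factors of ∂_1 are all 1, so H_0 ≅ Z.

(K is a triangulation of the torus T^2.)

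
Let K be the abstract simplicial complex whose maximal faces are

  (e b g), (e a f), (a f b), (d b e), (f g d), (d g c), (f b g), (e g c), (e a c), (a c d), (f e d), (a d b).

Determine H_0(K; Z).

H_0 = Z.

Take the total order a < b < c < d < e < f < g on the vertex set. Then K (dimension 2) consists of the simplices:

  0-simplices (7): a, b, c, d, e, f, g
  1-simplices (18): ab, ac, ad, ae, af, bd, be, bf, bg, cd, ce, cg, de, df, dg, ef, eg, fg
  2-simplices (12): abd, abf, acd, ace, aef, bde, beg, bfg, cdg, ceg, def, dfg

Hence C_0 ≅ Z^7, C_1 ≅ Z^18, C_2 ≅ Z^12.

Boundary ∂_1: C_1 → C_0 maps an edge to its endpoints' difference, ∂[p,q] = q − p.
The 7×18 boundary matrix has rank 6 and Smith normal form diag(1,1,1,1,1,1).

∂_2: C_2 → C_1 maps a triangle to the signed sum of its edges. For instance
  ∂beg = eg − bg + be,
  ∂cdg = dg − cg + cd.
The 18×12 boundary matrix has rank 12 and Smith normal form diag(1,1,1,1,1,1,1,1,1,1,1,2).

Computing H_k = (kernel of ∂_k) / (image of ∂_{k+1}):

  H_0: rank C_0 − rank ∂_1 = 7 − 6 = 1, and the invariant factors of ∂_1 are all 1, so H_0 = Z.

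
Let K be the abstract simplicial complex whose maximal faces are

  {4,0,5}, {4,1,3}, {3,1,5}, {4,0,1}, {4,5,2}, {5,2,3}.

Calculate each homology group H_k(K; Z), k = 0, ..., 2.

H_0 = Z,  H_1 = Z,  H_2 = 0.

We work with the vertex ordering 0 < 1 < 2 < 3 < 4 < 5. The simplices of K, each written with vertices in increasing order, are:

  0-simplices (6): [0], [1], [2], [3], [4], [5]
  1-simplices (12): [0,1], [0,4], [0,5], [1,3], [1,4], [1,5], [2,3], [2,4], [2,5], [3,4], [3,5], [4,5]
  2-simplices (6): [0,1,4], [0,4,5], [1,3,4], [1,3,5], [2,3,5], [2,4,5]

Hence C_0 ≅ Z^6, C_1 ≅ Z^12, C_2 ≅ Z^6.

∂_1: C_1 → C_0 sends each edge [p,q] (with p < q) to q − p.
As a 6×12 matrix over Z this has rank 5, with invariant factors (1,1,1,1,1).

∂_2: C_2 → C_1 maps a triangle to the signed sum of its edges. For instance
  ∂[0,4,5] = [4,5] − [0,5] + [0,4],
  ∂[2,3,5] = [3,5] − [2,5] + [2,3].
The resulting 12×6 matrix has rank 6, and its Smith normal form has invariant factors (1,1,1,1,1,1).

Computing H_k = (kernel of ∂_k) / (image of ∂_{k+1}):

  H_0: rank C_0 − rank ∂_1 = 6 − 5 = 1, and the invariant factors of ∂_1 are all 1, so H_0 = Z.
  H_1: rank ker ∂_1 − rank ∂_2 = (12 − 5) − 6 = 1, and the invariant factors of ∂_2 are all 1, so H_1 = Z.
  H_2: rank ker ∂_2 − rank ∂_3 = (6 − 6) − 0 = 0, and there is no ∂_3, so H_2 = 0.

(K is a triangulation of the cylinder S^1 x I.)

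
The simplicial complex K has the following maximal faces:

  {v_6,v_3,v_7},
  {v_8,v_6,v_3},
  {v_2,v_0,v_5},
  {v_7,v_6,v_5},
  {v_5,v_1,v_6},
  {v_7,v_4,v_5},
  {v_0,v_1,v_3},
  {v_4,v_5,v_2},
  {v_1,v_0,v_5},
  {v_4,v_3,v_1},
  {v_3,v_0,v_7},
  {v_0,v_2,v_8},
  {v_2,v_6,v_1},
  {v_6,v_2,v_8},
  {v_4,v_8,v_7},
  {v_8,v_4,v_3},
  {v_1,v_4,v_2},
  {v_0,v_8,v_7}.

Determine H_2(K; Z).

Order the vertices as v_0 < v_1 < v_2 < v_3 < v_4 < v_5 < v_6 < v_7 < v_8. Listing each simplex with vertices in this order, K has dimension 2 with simplices:

  0-simplices (9): [v_0], [v_1], [v_2], [v_3], [v_4], [v_5], [v_6], [v_7], [v_8]
  1-simplices (27): (27 of them)
  2-simplices (18): (18 of them)

so the chain groups are C_0 ≅ Z^9, C_1 ≅ Z^27, C_2 ≅ Z^18.

Boundary ∂_1: C_1 → C_0 is given by ∂[p,q] = [q] − [p]. For instance
  ∂[v_0,v_8] = [v_8] − [v_0].
The resulting 9×27 matrix has rank 8, and its Smith normal form has invariant factors (1,1,1,1,1,1,1,1).

The boundary map ∂_2: C_2 → C_1 acts by ∂[p,q,r] = [q,r] − [p,r] + [p,q]. For instance
  ∂[v_1,v_2,v_6] = [v_2,v_6] − [v_1,v_6] + [v_1,v_2],
  ∂[v_1,v_5,v_6] = [v_5,v_6] − [v_1,v_6] + [v_1,v_5].
As a 27×18 matrix over Z this has rank 18, with invariant factors (1,1,1,1,1,1,1,1,1,1,1,1,1,1,1,1,1,2).

Now H_k = ker ∂_k / im ∂_{k+1}, so:

  H_2: rank ker ∂_2 − rank ∂_3 = (18 − 18) − 0 = 0, and there is no ∂_3, so H_2 = 0.

H_2 = 0.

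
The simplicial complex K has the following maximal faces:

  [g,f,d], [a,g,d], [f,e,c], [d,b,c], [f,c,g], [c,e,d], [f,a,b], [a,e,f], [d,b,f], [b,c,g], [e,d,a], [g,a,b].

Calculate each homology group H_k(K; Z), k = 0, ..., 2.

H_0 ≅ Z,  H_1 ≅ Z/2,  H_2 = 0.

K has 7 vertices, 18 edges, 12 triangles.
rank ∂_0 = 0, rank ∂_1 = 6 ⇒ b_0 = 7 − 0 − 6 = 1; all invariant factors of ∂_1 are 1 so no torsion. So H_0 ≅ Z.
rank ∂_1 = 6, rank ∂_2 = 12 ⇒ b_1 = 18 − 6 − 12 = 0; ∂_2 has invariant factor(s) [2] giving torsion. So H_1 ≅ Z/2.
rank ∂_2 = 12, rank ∂_3 = 0 ⇒ b_2 = 12 − 12 − 0 = 0. So H_2 ≅ 0.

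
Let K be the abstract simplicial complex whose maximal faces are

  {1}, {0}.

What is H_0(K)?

Fix the vertex order 0 < 1 and write every simplex with vertices in increasing order. Then dim K = 0 and the simplices of K are:

  0-simplices (2): [0], [1]

so the chain groups are C_0 ≅ Z^2.

Now H_k = ker ∂_k / im ∂_{k+1}, so:

  H_0: rank C_0 − rank ∂_1 = 2 − 0 = 2, and there is no ∂_1, so H_0 ≅ Z^2.

H_0 ≅ Z^2.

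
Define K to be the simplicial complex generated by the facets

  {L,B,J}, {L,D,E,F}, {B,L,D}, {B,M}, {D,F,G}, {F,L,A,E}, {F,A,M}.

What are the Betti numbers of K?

b_0 = 1, b_1 = 1, b_2 = 0, b_3 = 0.

Take the total order A < B < D < E < F < G < J < L < M on the vertex set. Then K (dimension 3) consists of the simplices:

  0-simplices (9): A, B, D, E, F, G, J, L, M
  1-simplices (18): AE, AF, AL, AM, BD, BJ, BL, BM, DE, DF, DG, DL, EF, EL, FG, FL, FM, JL
  2-simplices (11): AEF, AEL, AFL, AFM, BDL, BJL, DEF, DEL, DFG, DFL, EFL
  3-simplices (2): AEFL, DEFL

giving chain groups C_0 ≅ Z^9, C_1 ≅ Z^18, C_2 ≅ Z^11, C_3 ≅ Z^2.

The boundary map ∂_1: C_1 → C_0 is given by ∂[p,q] = [q] − [p]. For instance
  ∂BM = M − B.
The 9×18 boundary matrix has rank 8 and Smith normal form diag(1,1,1,1,1,1,1,1).

The boundary map ∂_2: C_2 → C_1 acts by ∂[p,q,r] = [q,r] − [p,r] + [p,q]. For instance
  ∂AEL = EL − AL + AE,
  ∂EFL = FL − EL + EF.
The 18×11 boundary matrix has rank 9 and Smith normal form diag(1,1,1,1,1,1,1,1,1).

∂_3: C_3 → C_2 sends each 3-simplex σ to the alternating sum Σ_i (−1)^i (σ with its i-th vertex removed). For instance
  ∂DEFL = EFL − DFL + DEL − DEF,
  ∂AEFL = EFL − AFL + AEL − AEF.
As a 11×2 matrix over Z this has rank 2, with invariant factors (1,1).

Reading off H_k = ker ∂_k / im ∂_{k+1}:

  H_0: rank C_0 − rank ∂_1 = 9 − 8 = 1, and the invariant factors of ∂_1 are all 1, so H_0 ≅ Z.
  H_1: rank ker ∂_1 − rank ∂_2 = (18 − 8) − 9 = 1, and the invariant factors of ∂_2 are all 1, so H_1 ≅ Z.
  H_2: rank ker ∂_2 − rank ∂_3 = (11 − 9) − 2 = 0, and the invariant factors of ∂_3 are all 1, so H_2 ≅ 0.
  H_3: rank ker ∂_3 − rank ∂_4 = (2 − 2) − 0 = 0, and there is no ∂_4, so H_3 ≅ 0.

Hence the Betti numbers are b_0 = 1, b_1 = 1, b_2 = 0, b_3 = 0.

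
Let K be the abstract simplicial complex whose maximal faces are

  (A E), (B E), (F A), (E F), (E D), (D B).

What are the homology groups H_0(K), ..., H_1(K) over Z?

Order the vertices as A < B < D < E < F. Listing each simplex with vertices in this order, K has dimension 1 with simplices:

  0-simplices (5): A, B, D, E, F
  1-simplices (6): AE, AF, BD, BE, DE, EF

Hence C_0 ≅ Z^5, C_1 ≅ Z^6.

∂_1: C_1 → C_0 sends each edge [p,q] (with p < q) to q − p. For instance
  ∂BE = E − B.
As a 5×6 matrix over Z this has rank 4, with invariant factors (1,1,1,1).

From H_k ≅ ker(∂_k) / im(∂_{k+1}) we obtain:

  H_0: rank C_0 − rank ∂_1 = 5 − 4 = 1, and the invariant factors of ∂_1 are all 1, so H_0 = Z.
  H_1: rank ker ∂_1 − rank ∂_2 = (6 − 4) − 0 = 2, and there is no ∂_2, so H_1 = Z^2.

As a check, the Euler characteristic is 5 − 6 = -1, which agrees with 1 − 2 = -1.

H_0 ≅ Z,  H_1 ≅ Z^2.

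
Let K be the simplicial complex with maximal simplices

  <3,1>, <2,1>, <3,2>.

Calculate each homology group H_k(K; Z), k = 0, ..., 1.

Order the vertices as 1 < 2 < 3. Listing each simplex with vertices in this order, K has dimension 1 with simplices:

  0-simplices (3): [1], [2], [3]
  1-simplices (3): [1,2], [1,3], [2,3]

so the chain groups are C_0 ≅ Z^3, C_1 ≅ Z^3.

The boundary map ∂_1: C_1 → C_0 sends each edge [p,q] (with p < q) to q − p. For instance
  ∂[1,2] = [2] − [1].
The resulting 3×3 matrix has rank 2, and its Smith normal form has invariant factors (1,1).

From H_k ≅ ker(∂_k) / im(∂_{k+1}) we obtain:

  H_0: rank C_0 − rank ∂_1 = 3 − 2 = 1, and the invariant factors of ∂_1 are all 1, so H_0 ≅ Z.
  H_1: rank ker ∂_1 − rank ∂_2 = (3 − 2) − 0 = 1, and there is no ∂_2, so H_1 ≅ Z.

H_0 ≅ Z,  H_1 ≅ Z.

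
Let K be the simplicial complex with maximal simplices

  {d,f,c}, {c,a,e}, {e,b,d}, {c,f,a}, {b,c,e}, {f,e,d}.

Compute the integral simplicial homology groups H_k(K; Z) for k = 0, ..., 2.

Take the total order a < b < c < d < e < f on the vertex set. Then K (dimension 2) consists of the simplices:

  0-simplices (6): a, b, c, d, e, f
  1-simplices (12): ac, ae, af, bc, bd, be, cd, ce, cf, de, df, ef
  2-simplices (6): ace, acf, bce, bde, cdf, def

so the chain groups are C_0 ≅ Z^6, C_1 ≅ Z^12, C_2 ≅ Z^6.

∂_1: C_1 → C_0 maps an edge to its endpoints' difference, ∂[p,q] = q − p. For instance
  ∂bc = c − b.
As a 6×12 matrix over Z this has rank 5, with invariant factors (1,1,1,1,1).

∂_2: C_2 → C_1 sends each 2-simplex [p,q,r] to [q,r] − [p,r] + [p,q]. For instance
  ∂bce = ce − be + bc,
  ∂cdf = df − cf + cd.
This gives a 12×6 integer matrix of rank 6; reducing to Smith normal form yields diagonal entries (1,1,1,1,1,1).

From H_k ≅ ker(∂_k) / im(∂_{k+1}) we obtain:

  H_0: rank C_0 − rank ∂_1 = 6 − 5 = 1, and the invariant factors of ∂_1 are all 1, so H_0 ≅ Z.
  H_1: rank ker ∂_1 − rank ∂_2 = (12 − 5) − 6 = 1, and the invariant factors of ∂_2 are all 1, so H_1 ≅ Z.
  H_2: rank ker ∂_2 − rank ∂_3 = (6 − 6) − 0 = 0, and there is no ∂_3, so H_2 ≅ 0.

H_0 ≅ Z,  H_1 ≅ Z,  H_2 = 0.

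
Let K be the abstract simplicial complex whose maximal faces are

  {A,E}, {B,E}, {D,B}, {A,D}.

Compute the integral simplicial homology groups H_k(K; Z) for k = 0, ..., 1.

H_0 ≅ Z,  H_1 ≅ Z.

K has 4 vertices, 4 edges.
rank ∂_0 = 0, rank ∂_1 = 3 ⇒ b_0 = 4 − 0 − 3 = 1; all invariant factors of ∂_1 are 1 so no torsion. So H_0 ≅ Z.
rank ∂_1 = 3, rank ∂_2 = 0 ⇒ b_1 = 4 − 3 − 0 = 1. So H_1 ≅ Z.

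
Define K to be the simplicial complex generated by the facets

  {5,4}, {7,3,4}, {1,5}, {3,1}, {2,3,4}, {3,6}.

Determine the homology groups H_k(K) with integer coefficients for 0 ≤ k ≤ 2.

We work with the vertex ordering 1 < 2 < 3 < 4 < 5 < 6 < 7. The simplices of K, each written with vertices in increasing order, are:

  0-simplices (7): [1], [2], [3], [4], [5], [6], [7]
  1-simplices (9): [1,3], [1,5], [2,3], [2,4], [3,4], [3,6], [3,7], [4,5], [4,7]
  2-simplices (2): [2,3,4], [3,4,7]

Hence C_0 ≅ Z^7, C_1 ≅ Z^9, C_2 ≅ Z^2.

The boundary map ∂_1: C_1 → C_0 is given by ∂[p,q] = [q] − [p].
The 7×9 boundary matrix has rank 6 and Smith normal form diag(1,1,1,1,1,1).

∂_2: C_2 → C_1 acts by ∂[p,q,r] = [q,r] − [p,r] + [p,q]. For instance
  ∂[2,3,4] = [3,4] − [2,4] + [2,3],
  ∂[3,4,7] = [4,7] − [3,7] + [3,4].
This gives a 9×2 integer matrix of rank 2; reducing to Smith normal form yields diagonal entries (1,1).

From H_k ≅ ker(∂_k) / im(∂_{k+1}) we obtain:

  H_0: rank C_0 − rank ∂_1 = 7 − 6 = 1, and the invariant factors of ∂_1 are all 1, so H_0 = Z.
  H_1: rank ker ∂_1 − rank ∂_2 = (9 − 6) − 2 = 1, and the invariant factors of ∂_2 are all 1, so H_1 = Z.
  H_2: rank ker ∂_2 − rank ∂_3 = (2 − 2) − 0 = 0, and there is no ∂_3, so H_2 = 0.

H_0 ≅ Z,  H_1 ≅ Z,  H_2 = 0.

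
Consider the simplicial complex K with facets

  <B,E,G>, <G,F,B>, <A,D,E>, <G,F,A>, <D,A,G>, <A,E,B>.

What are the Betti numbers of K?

Take the total order A < B < D < E < F < G on the vertex set. Then K (dimension 2) consists of the simplices:

  0-simplices (6): A, B, D, E, F, G
  1-simplices (12): AB, AD, AE, AF, AG, BE, BF, BG, DE, DG, EG, FG
  2-simplices (6): ABE, ADE, ADG, AFG, BEG, BFG

so the chain groups are C_0 ≅ Z^6, C_1 ≅ Z^12, C_2 ≅ Z^6.

Boundary ∂_1: C_1 → C_0 sends each edge [p,q] (with p < q) to q − p. For instance
  ∂DG = G − D.
The resulting 6×12 matrix has rank 5, and its Smith normal form has invariant factors (1,1,1,1,1).

The boundary map ∂_2: C_2 → C_1 maps a triangle to the signed sum of its edges. For instance
  ∂ADE = DE − AE + AD,
  ∂ADG = DG − AG + AD.
The 12×6 boundary matrix has rank 6 and Smith normal form diag(1,1,1,1,1,1).

Reading off H_k = ker ∂_k / im ∂_{k+1}:

  H_0: rank C_0 − rank ∂_1 = 6 − 5 = 1, and the invariant factors of ∂_1 are all 1, so H_0 = Z.
  H_1: rank ker ∂_1 − rank ∂_2 = (12 − 5) − 6 = 1, and the invariant factors of ∂_2 are all 1, so H_1 = Z.
  H_2: rank ker ∂_2 − rank ∂_3 = (6 − 6) − 0 = 0, and there is no ∂_3, so H_2 = 0.

Hence the Betti numbers are b_0 = 1, b_1 = 1, b_2 = 0.

b_0 = 1, b_1 = 1, b_2 = 0.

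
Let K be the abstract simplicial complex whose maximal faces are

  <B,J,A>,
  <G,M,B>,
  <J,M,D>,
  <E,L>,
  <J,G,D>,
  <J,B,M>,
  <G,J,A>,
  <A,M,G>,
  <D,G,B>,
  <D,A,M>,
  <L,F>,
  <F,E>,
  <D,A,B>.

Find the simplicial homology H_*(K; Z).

K has 9 vertices, 18 edges, 10 triangles.
rank ∂_0 = 0, rank ∂_1 = 7 ⇒ b_0 = 9 − 0 − 7 = 2; all invariant factors of ∂_1 are 1 so no torsion. So H_0 ≅ Z^2.
rank ∂_1 = 7, rank ∂_2 = 10 ⇒ b_1 = 18 − 7 − 10 = 1; ∂_2 has invariant factor(s) [2] giving torsion. So H_1 ≅ Z ⊕ Z_2.
rank ∂_2 = 10, rank ∂_3 = 0 ⇒ b_2 = 10 − 10 − 0 = 0. So H_2 ≅ 0.

H_0 ≅ Z^2,  H_1 ≅ Z ⊕ Z_2,  H_2 = 0.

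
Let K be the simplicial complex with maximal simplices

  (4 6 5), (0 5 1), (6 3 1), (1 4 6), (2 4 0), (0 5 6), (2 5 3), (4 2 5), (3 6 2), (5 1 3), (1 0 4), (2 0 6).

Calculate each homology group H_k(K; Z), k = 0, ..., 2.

K has 7 vertices, 18 edges, 12 triangles.
rank ∂_0 = 0, rank ∂_1 = 6 ⇒ b_0 = 7 − 0 − 6 = 1; all invariant factors of ∂_1 are 1 so no torsion. So H_0 = Z.
rank ∂_1 = 6, rank ∂_2 = 12 ⇒ b_1 = 18 − 6 − 12 = 0; ∂_2 has invariant factor(s) [2] giving torsion. So H_1 = Z/2Z.
rank ∂_2 = 12, rank ∂_3 = 0 ⇒ b_2 = 12 − 12 − 0 = 0. So H_2 = 0.

H_0 = Z,  H_1 = Z/2Z,  H_2 = 0.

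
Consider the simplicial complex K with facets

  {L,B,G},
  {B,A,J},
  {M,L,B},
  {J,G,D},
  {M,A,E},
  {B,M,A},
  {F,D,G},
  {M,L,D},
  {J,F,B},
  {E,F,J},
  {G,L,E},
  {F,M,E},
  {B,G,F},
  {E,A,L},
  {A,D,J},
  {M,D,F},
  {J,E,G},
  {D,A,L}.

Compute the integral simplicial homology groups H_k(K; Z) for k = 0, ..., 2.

H_0 ≅ Z,  H_1 ≅ Z ⊕ Z/2Z,  H_2 = 0.

Take the total order A < B < D < E < F < G < J < L < M on the vertex set. Then K (dimension 2) consists of the simplices:

  0-simplices (9): A, B, D, E, F, G, J, L, M
  1-simplices (27): AB, AD, AE, AJ, AL, AM, BF, BG, BJ, BL, BM, DF, DG, DJ, DL, DM, EF, EG, EJ, EL, EM, FG, FJ, FM, GJ, GL, LM
  2-simplices (18): ABJ, ABM, ADJ, ADL, AEL, AEM, BFG, BFJ, BGL, BLM, DFG, DFM, DGJ, DLM, EFJ, EFM, EGJ, EGL

Hence C_0 ≅ Z^9, C_1 ≅ Z^27, C_2 ≅ Z^18.

∂_1: C_1 → C_0 is given by ∂[p,q] = [q] − [p]. For instance
  ∂DG = G − D.
As a 9×27 matrix over Z this has rank 8, with invariant factors (1,1,1,1,1,1,1,1).

∂_2: C_2 → C_1 acts by ∂[p,q,r] = [q,r] − [p,r] + [p,q]. For instance
  ∂BGL = GL − BL + BG,
  ∂EFM = FM − EM + EF.
This gives a 27×18 integer matrix of rank 18; reducing to Smith normal form yields diagonal entries (1,1,1,1,1,1,1,1,1,1,1,1,1,1,1,1,1,2).

Computing H_k = (kernel of ∂_k) / (image of ∂_{k+1}):

  H_0: rank C_0 − rank ∂_1 = 9 − 8 = 1, and the invariant factors of ∂_1 are all 1, so H_0 ≅ Z.
  H_1: rank ker ∂_1 − rank ∂_2 = (27 − 8) − 18 = 1, and ∂_2 has invariant factor 2 > 1, so H_1 ≅ Z ⊕ Z/2Z.
  H_2: rank ker ∂_2 − rank ∂_3 = (18 − 18) − 0 = 0, and there is no ∂_3, so H_2 ≅ 0.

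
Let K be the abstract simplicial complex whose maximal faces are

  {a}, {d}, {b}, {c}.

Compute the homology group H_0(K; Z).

H_0 ≅ Z^4.

K has 4 vertices.
rank ∂_0 = 0, rank ∂_1 = 0 ⇒ b_0 = 4 − 0 − 0 = 4. So H_0 ≅ Z^4.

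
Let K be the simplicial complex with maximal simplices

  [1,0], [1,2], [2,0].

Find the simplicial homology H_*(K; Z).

H_0 ≅ Z,  H_1 ≅ Z.

We work with the vertex ordering 0 < 1 < 2. The simplices of K, each written with vertices in increasing order, are:

  0-simplices (3): [0], [1], [2]
  1-simplices (3): [0,1], [0,2], [1,2]

Hence C_0 ≅ Z^3, C_1 ≅ Z^3.

The boundary map ∂_1: C_1 → C_0 maps an edge to its endpoints' difference, ∂[p,q] = q − p. For instance
  ∂[0,2] = [2] − [0].
The resulting 3×3 matrix has rank 2, and its Smith normal form has invariant factors (1,1).

Computing H_k = (kernel of ∂_k) / (image of ∂_{k+1}):

  H_0: rank C_0 − rank ∂_1 = 3 − 2 = 1, and the invariant factors of ∂_1 are all 1, so H_0 ≅ Z.
  H_1: rank ker ∂_1 − rank ∂_2 = (3 − 2) − 0 = 1, and there is no ∂_2, so H_1 ≅ Z.

As a check, the Euler characteristic is 3 − 3 = 0, which agrees with 1 − 1 = 0.
(K is a triangulation of the circle S^1.)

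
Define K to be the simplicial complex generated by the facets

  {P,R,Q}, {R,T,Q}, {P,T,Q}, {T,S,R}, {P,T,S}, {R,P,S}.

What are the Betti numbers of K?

b_0 = 1, b_1 = 0, b_2 = 1.

We work with the vertex ordering P < Q < R < S < T. The simplices of K, each written with vertices in increasing order, are:

  0-simplices (5): P, Q, R, S, T
  1-simplices (9): PQ, PR, PS, PT, QR, QT, RS, RT, ST
  2-simplices (6): PQR, PQT, PRS, PST, QRT, RST

Hence C_0 ≅ Z^5, C_1 ≅ Z^9, C_2 ≅ Z^6.

∂_1: C_1 → C_0 sends each edge [p,q] (with p < q) to q − p.
This gives a 5×9 integer matrix of rank 4; reducing to Smith normal form yields diagonal entries (1,1,1,1).

Boundary ∂_2: C_2 → C_1 maps a triangle to the signed sum of its edges. For instance
  ∂RST = ST − RT + RS,
  ∂QRT = RT − QT + QR.
The resulting 9×6 matrix has rank 5, and its Smith normal form has invariant factors (1,1,1,1,1).

From H_k ≅ ker(∂_k) / im(∂_{k+1}) we obtain:

  H_0: rank C_0 − rank ∂_1 = 5 − 4 = 1, and the invariant factors of ∂_1 are all 1, so H_0 = Z.
  H_1: rank ker ∂_1 − rank ∂_2 = (9 − 4) − 5 = 0, and the invariant factors of ∂_2 are all 1, so H_1 = 0.
  H_2: rank ker ∂_2 − rank ∂_3 = (6 − 5) − 0 = 1, and there is no ∂_3, so H_2 = Z.

As a check, the Euler characteristic is 5 − 9 + 6 = 2, which agrees with 1 − 0 + 1 = 2.

Hence the Betti numbers are b_0 = 1, b_1 = 0, b_2 = 1.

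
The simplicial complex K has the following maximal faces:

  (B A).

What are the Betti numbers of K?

Fix the vertex order A < B and write every simplex with vertices in increasing order. Then dim K = 1 and the simplices of K are:

  0-simplices (2): A, B
  1-simplices (1): AB

so the chain groups are C_0 ≅ Z^2, C_1 ≅ Z^1.

∂_1: C_1 → C_0 maps an edge to its endpoints' difference, ∂[p,q] = q − p. For instance
  ∂AB = B − A.
As a 2×1 matrix over Z this has rank 1, with invariant factors (1).

From H_k ≅ ker(∂_k) / im(∂_{k+1}) we obtain:

  H_0: rank C_0 − rank ∂_1 = 2 − 1 = 1, and the invariant factors of ∂_1 are all 1, so H_0 ≅ Z.
  H_1: rank ker ∂_1 − rank ∂_2 = (1 − 1) − 0 = 0, and there is no ∂_2, so H_1 ≅ 0.

(K is a triangulation of the 1-simplex.)

Hence the Betti numbers are b_0 = 1, b_1 = 0.

b_0 = 1, b_1 = 0.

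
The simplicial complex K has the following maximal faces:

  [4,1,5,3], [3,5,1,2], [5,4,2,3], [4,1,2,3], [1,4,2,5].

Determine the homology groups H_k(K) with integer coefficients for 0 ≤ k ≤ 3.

We work with the vertex ordering 1 < 2 < 3 < 4 < 5. The simplices of K, each written with vertices in increasing order, are:

  0-simplices (5): [1], [2], [3], [4], [5]
  1-simplices (10): [1,2], [1,3], [1,4], [1,5], [2,3], [2,4], [2,5], [3,4], [3,5], [4,5]
  2-simplices (10): [1,2,3], [1,2,4], [1,2,5], [1,3,4], [1,3,5], [1,4,5], [2,3,4], [2,3,5], [2,4,5], [3,4,5]
  3-simplices (5): [1,2,3,4], [1,2,3,5], [1,2,4,5], [1,3,4,5], [2,3,4,5]

so the chain groups are C_0 ≅ Z^5, C_1 ≅ Z^10, C_2 ≅ Z^10, C_3 ≅ Z^5.

∂_1: C_1 → C_0 maps an edge to its endpoints' difference, ∂[p,q] = q − p. For instance
  ∂[1,3] = [3] − [1].
This gives a 5×10 integer matrix of rank 4; reducing to Smith normal form yields diagonal entries (1,1,1,1).

Boundary ∂_2: C_2 → C_1 sends each 2-simplex [p,q,r] to [q,r] − [p,r] + [p,q]. For instance
  ∂[1,2,5] = [2,5] − [1,5] + [1,2],
  ∂[1,4,5] = [4,5] − [1,5] + [1,4].
The resulting 10×10 matrix has rank 6, and its Smith normal form has invariant factors (1,1,1,1,1,1).

∂_3: C_3 → C_2 sends each 3-simplex σ to the alternating sum Σ_i (−1)^i (σ with its i-th vertex removed). For instance
  ∂[1,2,3,4] = [2,3,4] − [1,3,4] + [1,2,4] − [1,2,3],
  ∂[1,2,4,5] = [2,4,5] − [1,4,5] + [1,2,5] − [1,2,4].
The resulting 10×5 matrix has rank 4, and its Smith normal form has invariant factors (1,1,1,1).

Computing H_k = (kernel of ∂_k) / (image of ∂_{k+1}):

  H_0: rank C_0 − rank ∂_1 = 5 − 4 = 1, and the invariant factors of ∂_1 are all 1, so H_0 = Z.
  H_1: rank ker ∂_1 − rank ∂_2 = (10 − 4) − 6 = 0, and the invariant factors of ∂_2 are all 1, so H_1 = 0.
  H_2: rank ker ∂_2 − rank ∂_3 = (10 − 6) − 4 = 0, and the invariant factors of ∂_3 are all 1, so H_2 = 0.
  H_3: rank ker ∂_3 − rank ∂_4 = (5 − 4) − 0 = 1, and there is no ∂_4, so H_3 = Z.

As a check, the Euler characteristic is 5 − 10 + 10 − 5 = 0, which agrees with 1 − 0 + 0 − 1 = 0.

H_0 ≅ Z,  H_1 = 0,  H_2 = 0,  H_3 ≅ Z.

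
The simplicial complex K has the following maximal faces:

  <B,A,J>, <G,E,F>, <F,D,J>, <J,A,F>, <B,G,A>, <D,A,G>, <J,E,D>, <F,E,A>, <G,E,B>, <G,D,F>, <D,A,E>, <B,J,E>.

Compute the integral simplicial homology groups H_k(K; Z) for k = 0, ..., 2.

H_0 = Z,  H_1 = Z/2,  H_2 = 0.

We work with the vertex ordering A < B < D < E < F < G < J. The simplices of K, each written with vertices in increasing order, are:

  0-simplices (7): A, B, D, E, F, G, J
  1-simplices (18): AB, AD, AE, AF, AG, AJ, BE, BG, BJ, DE, DF, DG, DJ, EF, EG, EJ, FG, FJ
  2-simplices (12): ABG, ABJ, ADE, ADG, AEF, AFJ, BEG, BEJ, DEJ, DFG, DFJ, EFG

so the chain groups are C_0 ≅ Z^7, C_1 ≅ Z^18, C_2 ≅ Z^12.

The boundary map ∂_1: C_1 → C_0 sends each edge [p,q] (with p < q) to q − p. For instance
  ∂AB = B − A.
As a 7×18 matrix over Z this has rank 6, with invariant factors (1,1,1,1,1,1).

The boundary map ∂_2: C_2 → C_1 acts by ∂[p,q,r] = [q,r] − [p,r] + [p,q]. For instance
  ∂BEJ = EJ − BJ + BE,
  ∂ADE = DE − AE + AD.
This gives a 18×12 integer matrix of rank 12; reducing to Smith normal form yields diagonal entries (1,1,1,1,1,1,1,1,1,1,1,2).

Now H_k = ker ∂_k / im ∂_{k+1}, so:

  H_0: rank C_0 − rank ∂_1 = 7 − 6 = 1, and the invariant factors of ∂_1 are all 1, so H_0 = Z.
  H_1: rank ker ∂_1 − rank ∂_2 = (18 − 6) − 12 = 0, and ∂_2 has invariant factor 2 > 1, so H_1 = Z/2.
  H_2: rank ker ∂_2 − rank ∂_3 = (12 − 12) − 0 = 0, and there is no ∂_3, so H_2 = 0.

As a check, the Euler characteristic is 7 − 18 + 12 = 1, which agrees with 1 − 0 + 0 = 1.
(K is a triangulation of the real projective plane RP^2.)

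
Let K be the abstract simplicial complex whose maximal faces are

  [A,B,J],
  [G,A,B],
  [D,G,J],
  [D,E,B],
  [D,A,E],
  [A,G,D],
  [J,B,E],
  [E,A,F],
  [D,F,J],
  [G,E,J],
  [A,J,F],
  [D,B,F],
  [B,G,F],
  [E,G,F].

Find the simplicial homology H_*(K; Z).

Take the total order A < B < D < E < F < G < J on the vertex set. Then K (dimension 2) consists of the simplices:

  0-simplices (7): A, B, D, E, F, G, J
  1-simplices (21): AB, AD, AE, AF, AG, AJ, BD, BE, BF, BG, BJ, DE, DF, DG, DJ, EF, EG, EJ, FG, FJ, GJ
  2-simplices (14): ABG, ABJ, ADE, ADG, AEF, AFJ, BDE, BDF, BEJ, BFG, DFJ, DGJ, EFG, EGJ

giving chain groups C_0 ≅ Z^7, C_1 ≅ Z^21, C_2 ≅ Z^14.

Boundary ∂_1: C_1 → C_0 maps an edge to its endpoints' difference, ∂[p,q] = q − p. For instance
  ∂DJ = J − D.
The resulting 7×21 matrix has rank 6, and its Smith normal form has invariant factors (1,1,1,1,1,1).

The boundary map ∂_2: C_2 → C_1 acts by ∂[p,q,r] = [q,r] − [p,r] + [p,q]. For instance
  ∂EGJ = GJ − EJ + EG,
  ∂BFG = FG − BG + BF.
As a 21×14 matrix over Z this has rank 13, with invariant factors (1,1,1,1,1,1,1,1,1,1,1,1,1).

Now H_k = ker ∂_k / im ∂_{k+1}, so:

  H_0: rank C_0 − rank ∂_1 = 7 − 6 = 1, and the invariant factors of ∂_1 are all 1, so H_0 ≅ Z.
  H_1: rank ker ∂_1 − rank ∂_2 = (21 − 6) − 13 = 2, and the invariant factors of ∂_2 are all 1, so H_1 ≅ Z^2.
  H_2: rank ker ∂_2 − rank ∂_3 = (14 − 13) − 0 = 1, and there is no ∂_3, so H_2 ≅ Z.

As a check, the Euler characteristic is 7 − 21 + 14 = 0, which agrees with 1 − 2 + 1 = 0.

H_0 ≅ Z,  H_1 ≅ Z^2,  H_2 ≅ Z.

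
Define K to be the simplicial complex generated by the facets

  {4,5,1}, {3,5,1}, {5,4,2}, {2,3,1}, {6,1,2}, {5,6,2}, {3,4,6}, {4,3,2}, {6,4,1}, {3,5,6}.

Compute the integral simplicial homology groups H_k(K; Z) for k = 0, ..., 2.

H_0 ≅ Z,  H_1 ≅ Z/2,  H_2 = 0.

Order the vertices as 1 < 2 < 3 < 4 < 5 < 6. Listing each simplex with vertices in this order, K has dimension 2 with simplices:

  0-simplices (6): [1], [2], [3], [4], [5], [6]
  1-simplices (15): [1,2], [1,3], [1,4], [1,5], [1,6], [2,3], [2,4], [2,5], [2,6], [3,4], [3,5], [3,6], [4,5], [4,6], [5,6]
  2-simplices (10): [1,2,3], [1,2,6], [1,3,5], [1,4,5], [1,4,6], [2,3,4], [2,4,5], [2,5,6], [3,4,6], [3,5,6]

Hence C_0 ≅ Z^6, C_1 ≅ Z^15, C_2 ≅ Z^10.

Boundary ∂_1: C_1 → C_0 maps an edge to its endpoints' difference, ∂[p,q] = q − p.
The 6×15 boundary matrix has rank 5 and Smith normal form diag(1,1,1,1,1).

The boundary map ∂_2: C_2 → C_1 maps a triangle to the signed sum of its edges. For instance
  ∂[1,3,5] = [3,5] − [1,5] + [1,3],
  ∂[1,4,5] = [4,5] − [1,5] + [1,4].
The 15×10 boundary matrix has rank 10 and Smith normal form diag(1,1,1,1,1,1,1,1,1,2).

Computing H_k = (kernel of ∂_k) / (image of ∂_{k+1}):

  H_0: rank C_0 − rank ∂_1 = 6 − 5 = 1, and the invariant factors of ∂_1 are all 1, so H_0 = Z.
  H_1: rank ker ∂_1 − rank ∂_2 = (15 − 5) − 10 = 0, and ∂_2 has invariant factor 2 > 1, so H_1 = Z/2.
  H_2: rank ker ∂_2 − rank ∂_3 = (10 − 10) − 0 = 0, and there is no ∂_3, so H_2 = 0.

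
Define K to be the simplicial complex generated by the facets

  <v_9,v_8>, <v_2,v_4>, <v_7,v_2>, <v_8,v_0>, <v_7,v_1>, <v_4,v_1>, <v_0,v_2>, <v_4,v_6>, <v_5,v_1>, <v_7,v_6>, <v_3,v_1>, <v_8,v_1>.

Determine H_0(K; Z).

Fix the vertex order v_0 < v_1 < v_2 < v_3 < v_4 < v_5 < v_6 < v_7 < v_8 < v_9 and write every simplex with vertices in increasing order. Then dim K = 1 and the simplices of K are:

  0-simplices (10): [v_0], [v_1], [v_2], [v_3], [v_4], [v_5], [v_6], [v_7], [v_8], [v_9]
  1-simplices (12): [v_0,v_2], [v_0,v_8], [v_1,v_3], [v_1,v_4], [v_1,v_5], [v_1,v_7], [v_1,v_8], [v_2,v_4], [v_2,v_7], [v_4,v_6], [v_6,v_7], [v_8,v_9]

Hence C_0 ≅ Z^10, C_1 ≅ Z^12.

∂_1: C_1 → C_0 maps an edge to its endpoints' difference, ∂[p,q] = q − p.
This gives a 10×12 integer matrix of rank 9; reducing to Smith normal form yields diagonal entries (1,1,1,1,1,1,1,1,1).

From H_k ≅ ker(∂_k) / im(∂_{k+1}) we obtain:

  H_0: rank C_0 − rank ∂_1 = 10 − 9 = 1, and the invariant factors of ∂_1 are all 1, so H_0 = Z.

H_0 ≅ Z.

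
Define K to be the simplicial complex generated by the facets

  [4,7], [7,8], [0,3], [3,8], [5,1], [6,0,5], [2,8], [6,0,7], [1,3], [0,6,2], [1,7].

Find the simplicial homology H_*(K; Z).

H_0 = Z,  H_1 = Z^4,  H_2 = 0.

Take the total order 0 < 1 < 2 < 3 < 4 < 5 < 6 < 7 < 8 on the vertex set. Then K (dimension 2) consists of the simplices:

  0-simplices (9): [0], [1], [2], [3], [4], [5], [6], [7], [8]
  1-simplices (15): [0,2], [0,3], [0,5], [0,6], [0,7], [1,3], [1,5], [1,7], [2,6], [2,8], [3,8], [4,7], [5,6], [6,7], [7,8]
  2-simplices (3): [0,2,6], [0,5,6], [0,6,7]

giving chain groups C_0 ≅ Z^9, C_1 ≅ Z^15, C_2 ≅ Z^3.

Boundary ∂_1: C_1 → C_0 maps an edge to its endpoints' difference, ∂[p,q] = q − p. For instance
  ∂[1,7] = [7] − [1].
The 9×15 boundary matrix has rank 8 and Smith normal form diag(1,1,1,1,1,1,1,1).

∂_2: C_2 → C_1 maps a triangle to the signed sum of its edges. For instance
  ∂[0,2,6] = [2,6] − [0,6] + [0,2],
  ∂[0,5,6] = [5,6] − [0,6] + [0,5].
As a 15×3 matrix over Z this has rank 3, with invariant factors (1,1,1).

Computing H_k = (kernel of ∂_k) / (image of ∂_{k+1}):

  H_0: rank C_0 − rank ∂_1 = 9 − 8 = 1, and the invariant factors of ∂_1 are all 1, so H_0 ≅ Z.
  H_1: rank ker ∂_1 − rank ∂_2 = (15 − 8) − 3 = 4, and the invariant factors of ∂_2 are all 1, so H_1 ≅ Z^4.
  H_2: rank ker ∂_2 − rank ∂_3 = (3 − 3) − 0 = 0, and there is no ∂_3, so H_2 ≅ 0.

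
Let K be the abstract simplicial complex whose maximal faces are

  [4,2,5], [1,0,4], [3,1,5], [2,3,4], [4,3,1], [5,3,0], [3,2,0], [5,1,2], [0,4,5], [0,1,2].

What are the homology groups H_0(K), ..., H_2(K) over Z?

Order the vertices as 0 < 1 < 2 < 3 < 4 < 5. Listing each simplex with vertices in this order, K has dimension 2 with simplices:

  0-simplices (6): [0], [1], [2], [3], [4], [5]
  1-simplices (15): [0,1], [0,2], [0,3], [0,4], [0,5], [1,2], [1,3], [1,4], [1,5], [2,3], [2,4], [2,5], [3,4], [3,5], [4,5]
  2-simplices (10): [0,1,2], [0,1,4], [0,2,3], [0,3,5], [0,4,5], [1,2,5], [1,3,4], [1,3,5], [2,3,4], [2,4,5]

so the chain groups are C_0 ≅ Z^6, C_1 ≅ Z^15, C_2 ≅ Z^10.

Boundary ∂_1: C_1 → C_0 maps an edge to its endpoints' difference, ∂[p,q] = q − p. For instance
  ∂[0,3] = [3] − [0].
The 6×15 boundary matrix has rank 5 and Smith normal form diag(1,1,1,1,1).

The boundary map ∂_2: C_2 → C_1 maps a triangle to the signed sum of its edges. For instance
  ∂[2,4,5] = [4,5] − [2,5] + [2,4],
  ∂[0,3,5] = [3,5] − [0,5] + [0,3].
This gives a 15×10 integer matrix of rank 10; reducing to Smith normal form yields diagonal entries (1,1,1,1,1,1,1,1,1,2).

Now H_k = ker ∂_k / im ∂_{k+1}, so:

  H_0: rank C_0 − rank ∂_1 = 6 − 5 = 1, and the invariant factors of ∂_1 are all 1, so H_0 = Z.
  H_1: rank ker ∂_1 − rank ∂_2 = (15 − 5) − 10 = 0, and ∂_2 has invariant factor 2 > 1, so H_1 = Z_2.
  H_2: rank ker ∂_2 − rank ∂_3 = (10 − 10) − 0 = 0, and there is no ∂_3, so H_2 = 0.

As a check, the Euler characteristic is 6 − 15 + 10 = 1, which agrees with 1 − 0 + 0 = 1.

H_0 ≅ Z,  H_1 ≅ Z_2,  H_2 = 0.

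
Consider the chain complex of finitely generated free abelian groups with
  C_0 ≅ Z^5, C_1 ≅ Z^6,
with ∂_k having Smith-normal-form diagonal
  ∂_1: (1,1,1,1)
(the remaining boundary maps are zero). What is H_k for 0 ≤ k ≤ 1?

H_0: b_0 = 5 − 0 − 4 = 1; torsion from ∂_1 factors > 1: none. So H_0 = Z.
H_1: b_1 = 6 − 4 − 0 = 2; torsion from ∂_2 factors > 1: none. So H_1 = Z^2.

H_0 = Z,  H_1 = Z^2.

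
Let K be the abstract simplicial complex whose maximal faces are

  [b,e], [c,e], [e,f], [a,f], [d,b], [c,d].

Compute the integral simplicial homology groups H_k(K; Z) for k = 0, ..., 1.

H_0 ≅ Z,  H_1 ≅ Z.

Fix the vertex order a < b < c < d < e < f and write every simplex with vertices in increasing order. Then dim K = 1 and the simplices of K are:

  0-simplices (6): a, b, c, d, e, f
  1-simplices (6): af, bd, be, cd, ce, ef

Hence C_0 ≅ Z^6, C_1 ≅ Z^6.

∂_1: C_1 → C_0 is given by ∂[p,q] = [q] − [p]. For instance
  ∂ef = f − e.
The resulting 6×6 matrix has rank 5, and its Smith normal form has invariant factors (1,1,1,1,1).

Computing H_k = (kernel of ∂_k) / (image of ∂_{k+1}):

  H_0: rank C_0 − rank ∂_1 = 6 − 5 = 1, and the invariant factors of ∂_1 are all 1, so H_0 = Z.
  H_1: rank ker ∂_1 − rank ∂_2 = (6 − 5) − 0 = 1, and there is no ∂_2, so H_1 = Z.

As a check, the Euler characteristic is 6 − 6 = 0, which agrees with 1 − 1 = 0.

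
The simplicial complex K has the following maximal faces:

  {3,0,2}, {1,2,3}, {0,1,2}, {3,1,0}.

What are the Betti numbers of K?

b_0 = 1, b_1 = 0, b_2 = 1.

Take the total order 0 < 1 < 2 < 3 on the vertex set. Then K (dimension 2) consists of the simplices:

  0-simplices (4): [0], [1], [2], [3]
  1-simplices (6): [0,1], [0,2], [0,3], [1,2], [1,3], [2,3]
  2-simplices (4): [0,1,2], [0,1,3], [0,2,3], [1,2,3]

Hence C_0 ≅ Z^4, C_1 ≅ Z^6, C_2 ≅ Z^4.

The boundary map ∂_1: C_1 → C_0 is given by ∂[p,q] = [q] − [p]. For instance
  ∂[0,2] = [2] − [0].
The 4×6 boundary matrix has rank 3 and Smith normal form diag(1,1,1).

Boundary ∂_2: C_2 → C_1 maps a triangle to the signed sum of its edges. For instance
  ∂[0,2,3] = [2,3] − [0,3] + [0,2],
  ∂[0,1,3] = [1,3] − [0,3] + [0,1].
As a 6×4 matrix over Z this has rank 3, with invariant factors (1,1,1).

Computing H_k = (kernel of ∂_k) / (image of ∂_{k+1}):

  H_0: rank C_0 − rank ∂_1 = 4 − 3 = 1, and the invariant factors of ∂_1 are all 1, so H_0 = Z.
  H_1: rank ker ∂_1 − rank ∂_2 = (6 − 3) − 3 = 0, and the invariant factors of ∂_2 are all 1, so H_1 = 0.
  H_2: rank ker ∂_2 − rank ∂_3 = (4 − 3) − 0 = 1, and there is no ∂_3, so H_2 = Z.

(K is a triangulation of the 2-sphere S^2.)

Hence the Betti numbers are b_0 = 1, b_1 = 0, b_2 = 1.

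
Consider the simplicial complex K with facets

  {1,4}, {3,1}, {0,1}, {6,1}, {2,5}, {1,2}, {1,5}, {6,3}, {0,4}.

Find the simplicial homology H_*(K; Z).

H_0 ≅ Z,  H_1 ≅ Z^3.

Take the total order 0 < 1 < 2 < 3 < 4 < 5 < 6 on the vertex set. Then K (dimension 1) consists of the simplices:

  0-simplices (7): [0], [1], [2], [3], [4], [5], [6]
  1-simplices (9): [0,1], [0,4], [1,2], [1,3], [1,4], [1,5], [1,6], [2,5], [3,6]

giving chain groups C_0 ≅ Z^7, C_1 ≅ Z^9.

Boundary ∂_1: C_1 → C_0 maps an edge to its endpoints' difference, ∂[p,q] = q − p. For instance
  ∂[2,5] = [5] − [2].
The 7×9 boundary matrix has rank 6 and Smith normal form diag(1,1,1,1,1,1).

Computing H_k = (kernel of ∂_k) / (image of ∂_{k+1}):

  H_0: rank C_0 − rank ∂_1 = 7 − 6 = 1, and the invariant factors of ∂_1 are all 1, so H_0 ≅ Z.
  H_1: rank ker ∂_1 − rank ∂_2 = (9 − 6) − 0 = 3, and there is no ∂_2, so H_1 ≅ Z^3.

As a check, the Euler characteristic is 7 − 9 = -2, which agrees with 1 − 3 = -2.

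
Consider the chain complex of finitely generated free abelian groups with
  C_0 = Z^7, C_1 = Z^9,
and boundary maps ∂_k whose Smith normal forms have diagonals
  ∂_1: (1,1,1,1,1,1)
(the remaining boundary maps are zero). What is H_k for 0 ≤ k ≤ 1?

H_0: b_0 = 7 − 0 − 6 = 1; torsion from ∂_1 factors > 1: none. So H_0 = Z.
H_1: b_1 = 9 − 6 − 0 = 3; torsion from ∂_2 factors > 1: none. So H_1 = Z^3.

H_0 = Z,  H_1 = Z^3.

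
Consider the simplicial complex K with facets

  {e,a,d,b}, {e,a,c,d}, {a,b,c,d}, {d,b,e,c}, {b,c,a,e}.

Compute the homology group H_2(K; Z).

Order the vertices as a < b < c < d < e. Listing each simplex with vertices in this order, K has dimension 3 with simplices:

  0-simplices (5): a, b, c, d, e
  1-simplices (10): ab, ac, ad, ae, bc, bd, be, cd, ce, de
  2-simplices (10): abc, abd, abe, acd, ace, ade, bcd, bce, bde, cde
  3-simplices (5): abcd, abce, abde, acde, bcde

giving chain groups C_0 ≅ Z^5, C_1 ≅ Z^10, C_2 ≅ Z^10, C_3 ≅ Z^5.

The boundary map ∂_1: C_1 → C_0 maps an edge to its endpoints' difference, ∂[p,q] = q − p. For instance
  ∂de = e − d.
As a 5×10 matrix over Z this has rank 4, with invariant factors (1,1,1,1).

∂_2: C_2 → C_1 maps a triangle to the signed sum of its edges. For instance
  ∂abc = bc − ac + ab,
  ∂ace = ce − ae + ac.
The resulting 10×10 matrix has rank 6, and its Smith normal form has invariant factors (1,1,1,1,1,1).

The boundary map ∂_3: C_3 → C_2 sends each 3-simplex σ to the alternating sum Σ_i (−1)^i (σ with its i-th vertex removed). For instance
  ∂acde = cde − ade + ace − acd,
  ∂bcde = cde − bde + bce − bcd.
The 10×5 boundary matrix has rank 4 and Smith normal form diag(1,1,1,1).

Reading off H_k = ker ∂_k / im ∂_{k+1}:

  H_2: rank ker ∂_2 − rank ∂_3 = (10 − 6) − 4 = 0, and the invariant factors of ∂_3 are all 1, so H_2 = 0.

H_2 ≅ 0.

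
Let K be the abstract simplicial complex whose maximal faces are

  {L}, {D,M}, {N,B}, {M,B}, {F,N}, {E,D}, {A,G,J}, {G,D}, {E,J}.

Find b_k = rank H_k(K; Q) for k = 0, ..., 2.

b_0 = 2, b_1 = 1, b_2 = 0.

Fix the vertex order A < B < D < E < F < G < J < L < M < N and write every simplex with vertices in increasing order. Then dim K = 2 and the simplices of K are:

  0-simplices (10): A, B, D, E, F, G, J, L, M, N
  1-simplices (10): AG, AJ, BM, BN, DE, DG, DM, EJ, FN, GJ
  2-simplices (1): AGJ

Hence C_0 ≅ Z^10, C_1 ≅ Z^10, C_2 ≅ Z^1.

Boundary ∂_1: C_1 → C_0 sends each edge [p,q] (with p < q) to q − p. For instance
  ∂EJ = J − E.
As a 10×10 matrix over Z this has rank 8, with invariant factors (1,1,1,1,1,1,1,1).

The boundary map ∂_2: C_2 → C_1 sends each 2-simplex [p,q,r] to [q,r] − [p,r] + [p,q]. For instance
  ∂AGJ = GJ − AJ + AG.
As a 10×1 matrix over Z this has rank 1, with invariant factors (1).

Computing H_k = (kernel of ∂_k) / (image of ∂_{k+1}):

  H_0: rank C_0 − rank ∂_1 = 10 − 8 = 2, and the invariant factors of ∂_1 are all 1, so H_0 = Z^2.
  H_1: rank ker ∂_1 − rank ∂_2 = (10 − 8) − 1 = 1, and the invariant factors of ∂_2 are all 1, so H_1 = Z.
  H_2: rank ker ∂_2 − rank ∂_3 = (1 − 1) − 0 = 0, and there is no ∂_3, so H_2 = 0.

Hence the Betti numbers are b_0 = 2, b_1 = 1, b_2 = 0.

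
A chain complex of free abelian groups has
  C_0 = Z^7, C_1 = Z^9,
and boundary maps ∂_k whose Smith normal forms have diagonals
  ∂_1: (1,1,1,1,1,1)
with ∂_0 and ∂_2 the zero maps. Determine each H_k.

H_0: b_0 = 7 − 0 − 6 = 1; torsion from ∂_1 factors > 1: none. So H_0 ≅ Z.
H_1: b_1 = 9 − 6 − 0 = 3; torsion from ∂_2 factors > 1: none. So H_1 ≅ Z^3.

H_0 ≅ Z,  H_1 ≅ Z^3.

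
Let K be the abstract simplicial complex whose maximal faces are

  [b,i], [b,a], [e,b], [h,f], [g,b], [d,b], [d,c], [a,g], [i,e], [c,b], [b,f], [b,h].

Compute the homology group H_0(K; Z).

K has 9 vertices, 12 edges.
rank ∂_0 = 0, rank ∂_1 = 8 ⇒ b_0 = 9 − 0 − 8 = 1; all invariant factors of ∂_1 are 1 so no torsion. So H_0 ≅ Z.

H_0 = Z.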